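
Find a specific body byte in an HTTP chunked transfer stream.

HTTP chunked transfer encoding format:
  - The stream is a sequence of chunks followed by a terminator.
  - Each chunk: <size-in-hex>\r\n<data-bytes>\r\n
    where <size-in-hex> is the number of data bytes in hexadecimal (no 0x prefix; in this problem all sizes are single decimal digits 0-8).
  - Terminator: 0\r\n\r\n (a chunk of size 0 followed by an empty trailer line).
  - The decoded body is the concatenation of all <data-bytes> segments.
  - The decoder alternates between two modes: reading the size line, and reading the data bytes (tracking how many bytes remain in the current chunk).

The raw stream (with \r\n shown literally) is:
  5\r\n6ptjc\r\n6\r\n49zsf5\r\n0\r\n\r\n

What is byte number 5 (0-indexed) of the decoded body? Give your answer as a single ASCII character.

Answer: 4

Derivation:
Chunk 1: stream[0..1]='5' size=0x5=5, data at stream[3..8]='6ptjc' -> body[0..5], body so far='6ptjc'
Chunk 2: stream[10..11]='6' size=0x6=6, data at stream[13..19]='49zsf5' -> body[5..11], body so far='6ptjc49zsf5'
Chunk 3: stream[21..22]='0' size=0 (terminator). Final body='6ptjc49zsf5' (11 bytes)
Body byte 5 = '4'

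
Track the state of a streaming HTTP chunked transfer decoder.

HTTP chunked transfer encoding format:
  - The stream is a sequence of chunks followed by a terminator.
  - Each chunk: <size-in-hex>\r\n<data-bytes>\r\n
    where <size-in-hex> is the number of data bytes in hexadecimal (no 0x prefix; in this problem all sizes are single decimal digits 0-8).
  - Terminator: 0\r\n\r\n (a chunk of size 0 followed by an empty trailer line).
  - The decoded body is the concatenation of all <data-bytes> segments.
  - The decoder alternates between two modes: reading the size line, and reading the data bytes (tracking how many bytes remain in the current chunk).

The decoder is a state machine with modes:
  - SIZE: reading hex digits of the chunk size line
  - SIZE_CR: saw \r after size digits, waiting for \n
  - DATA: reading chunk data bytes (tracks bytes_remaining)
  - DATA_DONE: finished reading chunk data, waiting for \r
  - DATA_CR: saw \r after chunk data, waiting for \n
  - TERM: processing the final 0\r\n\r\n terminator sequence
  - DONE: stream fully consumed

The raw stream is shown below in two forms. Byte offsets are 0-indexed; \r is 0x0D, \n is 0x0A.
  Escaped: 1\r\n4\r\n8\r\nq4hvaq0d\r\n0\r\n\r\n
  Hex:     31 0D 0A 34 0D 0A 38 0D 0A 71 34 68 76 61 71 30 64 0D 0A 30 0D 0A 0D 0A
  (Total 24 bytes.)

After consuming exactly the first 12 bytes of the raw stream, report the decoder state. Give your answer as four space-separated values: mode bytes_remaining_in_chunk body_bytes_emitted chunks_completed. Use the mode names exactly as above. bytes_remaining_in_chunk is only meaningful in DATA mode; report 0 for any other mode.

Answer: DATA 5 4 1

Derivation:
Byte 0 = '1': mode=SIZE remaining=0 emitted=0 chunks_done=0
Byte 1 = 0x0D: mode=SIZE_CR remaining=0 emitted=0 chunks_done=0
Byte 2 = 0x0A: mode=DATA remaining=1 emitted=0 chunks_done=0
Byte 3 = '4': mode=DATA_DONE remaining=0 emitted=1 chunks_done=0
Byte 4 = 0x0D: mode=DATA_CR remaining=0 emitted=1 chunks_done=0
Byte 5 = 0x0A: mode=SIZE remaining=0 emitted=1 chunks_done=1
Byte 6 = '8': mode=SIZE remaining=0 emitted=1 chunks_done=1
Byte 7 = 0x0D: mode=SIZE_CR remaining=0 emitted=1 chunks_done=1
Byte 8 = 0x0A: mode=DATA remaining=8 emitted=1 chunks_done=1
Byte 9 = 'q': mode=DATA remaining=7 emitted=2 chunks_done=1
Byte 10 = '4': mode=DATA remaining=6 emitted=3 chunks_done=1
Byte 11 = 'h': mode=DATA remaining=5 emitted=4 chunks_done=1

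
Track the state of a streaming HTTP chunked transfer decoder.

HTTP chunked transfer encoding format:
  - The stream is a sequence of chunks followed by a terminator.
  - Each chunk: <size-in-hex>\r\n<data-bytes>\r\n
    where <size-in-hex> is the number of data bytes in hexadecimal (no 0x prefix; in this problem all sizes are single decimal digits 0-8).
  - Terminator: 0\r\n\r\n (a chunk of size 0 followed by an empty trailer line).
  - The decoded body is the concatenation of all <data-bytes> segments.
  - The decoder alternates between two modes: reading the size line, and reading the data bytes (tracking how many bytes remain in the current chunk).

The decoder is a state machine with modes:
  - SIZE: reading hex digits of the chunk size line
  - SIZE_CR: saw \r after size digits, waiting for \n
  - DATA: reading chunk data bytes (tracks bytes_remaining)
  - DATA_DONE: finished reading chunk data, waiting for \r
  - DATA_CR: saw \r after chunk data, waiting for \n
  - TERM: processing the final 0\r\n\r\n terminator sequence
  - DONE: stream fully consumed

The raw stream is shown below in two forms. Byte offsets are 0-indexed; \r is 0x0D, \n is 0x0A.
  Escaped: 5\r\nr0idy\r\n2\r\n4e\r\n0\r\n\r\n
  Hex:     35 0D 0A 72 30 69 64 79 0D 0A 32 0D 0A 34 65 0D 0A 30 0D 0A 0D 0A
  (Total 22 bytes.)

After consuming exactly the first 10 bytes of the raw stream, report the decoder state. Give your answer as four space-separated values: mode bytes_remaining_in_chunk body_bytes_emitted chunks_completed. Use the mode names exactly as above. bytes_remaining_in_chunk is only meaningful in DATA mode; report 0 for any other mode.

Byte 0 = '5': mode=SIZE remaining=0 emitted=0 chunks_done=0
Byte 1 = 0x0D: mode=SIZE_CR remaining=0 emitted=0 chunks_done=0
Byte 2 = 0x0A: mode=DATA remaining=5 emitted=0 chunks_done=0
Byte 3 = 'r': mode=DATA remaining=4 emitted=1 chunks_done=0
Byte 4 = '0': mode=DATA remaining=3 emitted=2 chunks_done=0
Byte 5 = 'i': mode=DATA remaining=2 emitted=3 chunks_done=0
Byte 6 = 'd': mode=DATA remaining=1 emitted=4 chunks_done=0
Byte 7 = 'y': mode=DATA_DONE remaining=0 emitted=5 chunks_done=0
Byte 8 = 0x0D: mode=DATA_CR remaining=0 emitted=5 chunks_done=0
Byte 9 = 0x0A: mode=SIZE remaining=0 emitted=5 chunks_done=1

Answer: SIZE 0 5 1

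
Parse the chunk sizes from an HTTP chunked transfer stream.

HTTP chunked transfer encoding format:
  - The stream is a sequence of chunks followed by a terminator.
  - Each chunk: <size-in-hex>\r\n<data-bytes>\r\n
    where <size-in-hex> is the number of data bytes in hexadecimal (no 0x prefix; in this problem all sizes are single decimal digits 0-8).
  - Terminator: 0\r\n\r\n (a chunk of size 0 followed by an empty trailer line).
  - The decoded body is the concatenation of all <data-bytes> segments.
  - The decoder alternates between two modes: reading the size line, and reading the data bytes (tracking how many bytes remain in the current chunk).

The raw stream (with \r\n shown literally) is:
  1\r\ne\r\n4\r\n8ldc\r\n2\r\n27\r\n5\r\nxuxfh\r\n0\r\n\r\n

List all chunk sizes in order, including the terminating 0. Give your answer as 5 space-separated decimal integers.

Chunk 1: stream[0..1]='1' size=0x1=1, data at stream[3..4]='e' -> body[0..1], body so far='e'
Chunk 2: stream[6..7]='4' size=0x4=4, data at stream[9..13]='8ldc' -> body[1..5], body so far='e8ldc'
Chunk 3: stream[15..16]='2' size=0x2=2, data at stream[18..20]='27' -> body[5..7], body so far='e8ldc27'
Chunk 4: stream[22..23]='5' size=0x5=5, data at stream[25..30]='xuxfh' -> body[7..12], body so far='e8ldc27xuxfh'
Chunk 5: stream[32..33]='0' size=0 (terminator). Final body='e8ldc27xuxfh' (12 bytes)

Answer: 1 4 2 5 0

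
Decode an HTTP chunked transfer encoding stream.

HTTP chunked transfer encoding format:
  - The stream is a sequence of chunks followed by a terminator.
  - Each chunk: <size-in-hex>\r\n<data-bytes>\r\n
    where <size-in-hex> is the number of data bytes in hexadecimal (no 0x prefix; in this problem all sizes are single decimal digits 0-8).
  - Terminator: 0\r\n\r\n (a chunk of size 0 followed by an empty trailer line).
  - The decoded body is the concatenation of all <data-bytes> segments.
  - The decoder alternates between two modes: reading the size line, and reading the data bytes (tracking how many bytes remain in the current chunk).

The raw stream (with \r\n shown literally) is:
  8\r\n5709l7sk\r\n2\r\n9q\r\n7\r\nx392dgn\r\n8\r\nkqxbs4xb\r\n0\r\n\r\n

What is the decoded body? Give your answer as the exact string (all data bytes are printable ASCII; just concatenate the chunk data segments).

Chunk 1: stream[0..1]='8' size=0x8=8, data at stream[3..11]='5709l7sk' -> body[0..8], body so far='5709l7sk'
Chunk 2: stream[13..14]='2' size=0x2=2, data at stream[16..18]='9q' -> body[8..10], body so far='5709l7sk9q'
Chunk 3: stream[20..21]='7' size=0x7=7, data at stream[23..30]='x392dgn' -> body[10..17], body so far='5709l7sk9qx392dgn'
Chunk 4: stream[32..33]='8' size=0x8=8, data at stream[35..43]='kqxbs4xb' -> body[17..25], body so far='5709l7sk9qx392dgnkqxbs4xb'
Chunk 5: stream[45..46]='0' size=0 (terminator). Final body='5709l7sk9qx392dgnkqxbs4xb' (25 bytes)

Answer: 5709l7sk9qx392dgnkqxbs4xb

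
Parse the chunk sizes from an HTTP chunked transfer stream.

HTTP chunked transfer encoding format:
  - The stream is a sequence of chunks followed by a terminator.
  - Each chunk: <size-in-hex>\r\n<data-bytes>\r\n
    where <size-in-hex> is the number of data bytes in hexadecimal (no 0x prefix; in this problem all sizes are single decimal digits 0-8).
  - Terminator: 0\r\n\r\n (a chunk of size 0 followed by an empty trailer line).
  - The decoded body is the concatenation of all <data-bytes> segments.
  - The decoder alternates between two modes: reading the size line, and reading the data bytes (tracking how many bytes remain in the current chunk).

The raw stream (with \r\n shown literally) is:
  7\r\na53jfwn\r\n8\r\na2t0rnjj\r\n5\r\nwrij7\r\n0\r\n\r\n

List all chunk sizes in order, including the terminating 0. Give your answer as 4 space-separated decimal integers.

Answer: 7 8 5 0

Derivation:
Chunk 1: stream[0..1]='7' size=0x7=7, data at stream[3..10]='a53jfwn' -> body[0..7], body so far='a53jfwn'
Chunk 2: stream[12..13]='8' size=0x8=8, data at stream[15..23]='a2t0rnjj' -> body[7..15], body so far='a53jfwna2t0rnjj'
Chunk 3: stream[25..26]='5' size=0x5=5, data at stream[28..33]='wrij7' -> body[15..20], body so far='a53jfwna2t0rnjjwrij7'
Chunk 4: stream[35..36]='0' size=0 (terminator). Final body='a53jfwna2t0rnjjwrij7' (20 bytes)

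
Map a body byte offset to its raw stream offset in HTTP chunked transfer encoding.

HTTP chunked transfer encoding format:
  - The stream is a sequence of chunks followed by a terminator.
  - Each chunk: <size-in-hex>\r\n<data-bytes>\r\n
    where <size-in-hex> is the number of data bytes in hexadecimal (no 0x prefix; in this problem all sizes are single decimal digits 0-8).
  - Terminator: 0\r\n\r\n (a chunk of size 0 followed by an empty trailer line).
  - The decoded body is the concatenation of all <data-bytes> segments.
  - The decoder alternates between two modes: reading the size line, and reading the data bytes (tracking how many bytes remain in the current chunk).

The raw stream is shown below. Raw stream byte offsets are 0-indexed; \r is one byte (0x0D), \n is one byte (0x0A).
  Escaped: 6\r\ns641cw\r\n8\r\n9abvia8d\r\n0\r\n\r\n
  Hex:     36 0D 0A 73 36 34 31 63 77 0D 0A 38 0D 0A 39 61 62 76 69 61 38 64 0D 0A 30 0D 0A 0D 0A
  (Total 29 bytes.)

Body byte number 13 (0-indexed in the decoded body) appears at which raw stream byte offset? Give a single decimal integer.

Answer: 21

Derivation:
Chunk 1: stream[0..1]='6' size=0x6=6, data at stream[3..9]='s641cw' -> body[0..6], body so far='s641cw'
Chunk 2: stream[11..12]='8' size=0x8=8, data at stream[14..22]='9abvia8d' -> body[6..14], body so far='s641cw9abvia8d'
Chunk 3: stream[24..25]='0' size=0 (terminator). Final body='s641cw9abvia8d' (14 bytes)
Body byte 13 at stream offset 21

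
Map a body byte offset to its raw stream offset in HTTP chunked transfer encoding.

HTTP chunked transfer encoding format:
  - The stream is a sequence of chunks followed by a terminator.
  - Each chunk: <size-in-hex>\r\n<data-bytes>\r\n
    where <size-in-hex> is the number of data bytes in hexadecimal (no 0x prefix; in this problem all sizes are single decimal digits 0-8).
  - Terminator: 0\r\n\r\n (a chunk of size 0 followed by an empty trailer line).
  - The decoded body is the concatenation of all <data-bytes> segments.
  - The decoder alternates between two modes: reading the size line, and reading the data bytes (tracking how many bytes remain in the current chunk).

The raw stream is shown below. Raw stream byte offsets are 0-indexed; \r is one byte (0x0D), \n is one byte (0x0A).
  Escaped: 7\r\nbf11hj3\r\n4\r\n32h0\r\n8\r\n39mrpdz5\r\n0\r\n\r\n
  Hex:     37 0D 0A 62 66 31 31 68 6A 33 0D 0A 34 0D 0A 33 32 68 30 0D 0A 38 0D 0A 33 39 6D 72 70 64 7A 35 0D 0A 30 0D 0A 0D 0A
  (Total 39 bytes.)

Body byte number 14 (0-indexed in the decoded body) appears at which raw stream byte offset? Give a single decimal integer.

Answer: 27

Derivation:
Chunk 1: stream[0..1]='7' size=0x7=7, data at stream[3..10]='bf11hj3' -> body[0..7], body so far='bf11hj3'
Chunk 2: stream[12..13]='4' size=0x4=4, data at stream[15..19]='32h0' -> body[7..11], body so far='bf11hj332h0'
Chunk 3: stream[21..22]='8' size=0x8=8, data at stream[24..32]='39mrpdz5' -> body[11..19], body so far='bf11hj332h039mrpdz5'
Chunk 4: stream[34..35]='0' size=0 (terminator). Final body='bf11hj332h039mrpdz5' (19 bytes)
Body byte 14 at stream offset 27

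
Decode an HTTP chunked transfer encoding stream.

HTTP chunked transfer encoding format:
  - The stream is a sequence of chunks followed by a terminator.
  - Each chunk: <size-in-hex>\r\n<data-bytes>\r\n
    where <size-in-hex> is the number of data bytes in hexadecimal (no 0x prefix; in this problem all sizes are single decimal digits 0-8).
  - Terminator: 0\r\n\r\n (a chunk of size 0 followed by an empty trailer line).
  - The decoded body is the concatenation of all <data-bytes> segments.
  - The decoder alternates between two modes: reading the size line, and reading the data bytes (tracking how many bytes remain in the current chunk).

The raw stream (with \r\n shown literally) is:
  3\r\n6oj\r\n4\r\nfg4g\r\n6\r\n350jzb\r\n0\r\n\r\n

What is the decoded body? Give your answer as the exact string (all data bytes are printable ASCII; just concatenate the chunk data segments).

Chunk 1: stream[0..1]='3' size=0x3=3, data at stream[3..6]='6oj' -> body[0..3], body so far='6oj'
Chunk 2: stream[8..9]='4' size=0x4=4, data at stream[11..15]='fg4g' -> body[3..7], body so far='6ojfg4g'
Chunk 3: stream[17..18]='6' size=0x6=6, data at stream[20..26]='350jzb' -> body[7..13], body so far='6ojfg4g350jzb'
Chunk 4: stream[28..29]='0' size=0 (terminator). Final body='6ojfg4g350jzb' (13 bytes)

Answer: 6ojfg4g350jzb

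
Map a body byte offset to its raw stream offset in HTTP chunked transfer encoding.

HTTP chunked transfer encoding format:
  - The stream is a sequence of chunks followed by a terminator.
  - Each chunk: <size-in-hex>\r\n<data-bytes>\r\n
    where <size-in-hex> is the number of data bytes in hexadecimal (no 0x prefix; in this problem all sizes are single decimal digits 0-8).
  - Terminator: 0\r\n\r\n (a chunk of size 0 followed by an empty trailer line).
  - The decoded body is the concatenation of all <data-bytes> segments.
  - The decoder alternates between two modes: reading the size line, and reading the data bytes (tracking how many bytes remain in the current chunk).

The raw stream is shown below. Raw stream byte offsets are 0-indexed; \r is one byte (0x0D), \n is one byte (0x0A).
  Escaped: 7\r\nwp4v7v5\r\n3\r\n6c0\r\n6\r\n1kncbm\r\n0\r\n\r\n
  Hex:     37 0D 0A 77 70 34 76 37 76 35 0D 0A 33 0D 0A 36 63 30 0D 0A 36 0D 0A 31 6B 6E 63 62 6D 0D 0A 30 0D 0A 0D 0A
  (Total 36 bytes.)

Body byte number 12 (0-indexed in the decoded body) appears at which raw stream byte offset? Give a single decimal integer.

Chunk 1: stream[0..1]='7' size=0x7=7, data at stream[3..10]='wp4v7v5' -> body[0..7], body so far='wp4v7v5'
Chunk 2: stream[12..13]='3' size=0x3=3, data at stream[15..18]='6c0' -> body[7..10], body so far='wp4v7v56c0'
Chunk 3: stream[20..21]='6' size=0x6=6, data at stream[23..29]='1kncbm' -> body[10..16], body so far='wp4v7v56c01kncbm'
Chunk 4: stream[31..32]='0' size=0 (terminator). Final body='wp4v7v56c01kncbm' (16 bytes)
Body byte 12 at stream offset 25

Answer: 25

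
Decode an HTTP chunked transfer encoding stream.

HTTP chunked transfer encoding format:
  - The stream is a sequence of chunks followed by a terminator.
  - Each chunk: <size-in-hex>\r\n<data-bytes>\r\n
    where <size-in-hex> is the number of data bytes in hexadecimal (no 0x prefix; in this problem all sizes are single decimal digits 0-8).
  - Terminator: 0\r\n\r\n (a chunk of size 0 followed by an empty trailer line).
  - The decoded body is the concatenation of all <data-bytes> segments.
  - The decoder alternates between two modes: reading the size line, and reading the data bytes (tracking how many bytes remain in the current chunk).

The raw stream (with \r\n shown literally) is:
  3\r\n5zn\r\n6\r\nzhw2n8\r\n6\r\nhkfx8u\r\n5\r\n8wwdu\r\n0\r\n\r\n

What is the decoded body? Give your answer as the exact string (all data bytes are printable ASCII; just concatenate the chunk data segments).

Chunk 1: stream[0..1]='3' size=0x3=3, data at stream[3..6]='5zn' -> body[0..3], body so far='5zn'
Chunk 2: stream[8..9]='6' size=0x6=6, data at stream[11..17]='zhw2n8' -> body[3..9], body so far='5znzhw2n8'
Chunk 3: stream[19..20]='6' size=0x6=6, data at stream[22..28]='hkfx8u' -> body[9..15], body so far='5znzhw2n8hkfx8u'
Chunk 4: stream[30..31]='5' size=0x5=5, data at stream[33..38]='8wwdu' -> body[15..20], body so far='5znzhw2n8hkfx8u8wwdu'
Chunk 5: stream[40..41]='0' size=0 (terminator). Final body='5znzhw2n8hkfx8u8wwdu' (20 bytes)

Answer: 5znzhw2n8hkfx8u8wwdu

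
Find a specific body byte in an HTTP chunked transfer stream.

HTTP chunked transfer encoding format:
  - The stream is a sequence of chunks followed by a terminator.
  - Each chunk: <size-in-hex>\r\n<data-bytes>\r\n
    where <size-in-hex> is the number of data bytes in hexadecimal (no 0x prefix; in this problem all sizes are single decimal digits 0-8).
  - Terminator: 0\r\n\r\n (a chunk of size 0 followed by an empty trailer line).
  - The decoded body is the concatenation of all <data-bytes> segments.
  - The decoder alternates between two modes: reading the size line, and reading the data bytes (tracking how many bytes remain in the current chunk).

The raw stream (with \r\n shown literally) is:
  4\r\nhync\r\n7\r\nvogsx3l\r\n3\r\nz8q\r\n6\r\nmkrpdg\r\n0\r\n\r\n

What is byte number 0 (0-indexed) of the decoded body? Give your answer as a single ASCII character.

Answer: h

Derivation:
Chunk 1: stream[0..1]='4' size=0x4=4, data at stream[3..7]='hync' -> body[0..4], body so far='hync'
Chunk 2: stream[9..10]='7' size=0x7=7, data at stream[12..19]='vogsx3l' -> body[4..11], body so far='hyncvogsx3l'
Chunk 3: stream[21..22]='3' size=0x3=3, data at stream[24..27]='z8q' -> body[11..14], body so far='hyncvogsx3lz8q'
Chunk 4: stream[29..30]='6' size=0x6=6, data at stream[32..38]='mkrpdg' -> body[14..20], body so far='hyncvogsx3lz8qmkrpdg'
Chunk 5: stream[40..41]='0' size=0 (terminator). Final body='hyncvogsx3lz8qmkrpdg' (20 bytes)
Body byte 0 = 'h'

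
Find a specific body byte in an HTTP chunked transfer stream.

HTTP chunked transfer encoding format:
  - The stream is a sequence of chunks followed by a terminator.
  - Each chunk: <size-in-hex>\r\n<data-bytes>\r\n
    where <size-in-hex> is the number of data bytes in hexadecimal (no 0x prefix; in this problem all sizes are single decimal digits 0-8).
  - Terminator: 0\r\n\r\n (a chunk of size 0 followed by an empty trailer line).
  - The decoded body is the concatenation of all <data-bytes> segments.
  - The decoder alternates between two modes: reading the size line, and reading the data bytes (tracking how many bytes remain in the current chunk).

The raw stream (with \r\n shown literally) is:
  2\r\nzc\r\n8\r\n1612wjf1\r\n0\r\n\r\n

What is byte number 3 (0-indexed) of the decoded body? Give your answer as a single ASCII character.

Chunk 1: stream[0..1]='2' size=0x2=2, data at stream[3..5]='zc' -> body[0..2], body so far='zc'
Chunk 2: stream[7..8]='8' size=0x8=8, data at stream[10..18]='1612wjf1' -> body[2..10], body so far='zc1612wjf1'
Chunk 3: stream[20..21]='0' size=0 (terminator). Final body='zc1612wjf1' (10 bytes)
Body byte 3 = '6'

Answer: 6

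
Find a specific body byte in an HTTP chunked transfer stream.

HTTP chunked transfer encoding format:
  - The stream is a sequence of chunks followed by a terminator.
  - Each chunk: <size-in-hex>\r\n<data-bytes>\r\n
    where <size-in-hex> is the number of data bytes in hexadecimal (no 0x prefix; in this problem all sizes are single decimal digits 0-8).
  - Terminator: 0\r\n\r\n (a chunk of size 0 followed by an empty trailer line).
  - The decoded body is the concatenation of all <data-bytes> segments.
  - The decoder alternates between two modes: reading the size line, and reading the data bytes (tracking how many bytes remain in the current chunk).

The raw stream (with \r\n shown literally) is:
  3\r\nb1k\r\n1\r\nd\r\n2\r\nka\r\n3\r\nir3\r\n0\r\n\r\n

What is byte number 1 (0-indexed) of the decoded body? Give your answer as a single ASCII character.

Chunk 1: stream[0..1]='3' size=0x3=3, data at stream[3..6]='b1k' -> body[0..3], body so far='b1k'
Chunk 2: stream[8..9]='1' size=0x1=1, data at stream[11..12]='d' -> body[3..4], body so far='b1kd'
Chunk 3: stream[14..15]='2' size=0x2=2, data at stream[17..19]='ka' -> body[4..6], body so far='b1kdka'
Chunk 4: stream[21..22]='3' size=0x3=3, data at stream[24..27]='ir3' -> body[6..9], body so far='b1kdkair3'
Chunk 5: stream[29..30]='0' size=0 (terminator). Final body='b1kdkair3' (9 bytes)
Body byte 1 = '1'

Answer: 1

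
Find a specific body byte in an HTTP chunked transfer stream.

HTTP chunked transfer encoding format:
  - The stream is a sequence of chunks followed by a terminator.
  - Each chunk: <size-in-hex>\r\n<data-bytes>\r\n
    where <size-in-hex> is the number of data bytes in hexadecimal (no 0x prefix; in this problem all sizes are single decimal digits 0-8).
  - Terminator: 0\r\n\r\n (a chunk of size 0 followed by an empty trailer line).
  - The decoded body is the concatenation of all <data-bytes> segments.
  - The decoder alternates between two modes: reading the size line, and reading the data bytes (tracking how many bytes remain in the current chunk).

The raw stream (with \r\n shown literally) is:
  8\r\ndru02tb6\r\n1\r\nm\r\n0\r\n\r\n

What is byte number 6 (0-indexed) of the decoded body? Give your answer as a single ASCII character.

Answer: b

Derivation:
Chunk 1: stream[0..1]='8' size=0x8=8, data at stream[3..11]='dru02tb6' -> body[0..8], body so far='dru02tb6'
Chunk 2: stream[13..14]='1' size=0x1=1, data at stream[16..17]='m' -> body[8..9], body so far='dru02tb6m'
Chunk 3: stream[19..20]='0' size=0 (terminator). Final body='dru02tb6m' (9 bytes)
Body byte 6 = 'b'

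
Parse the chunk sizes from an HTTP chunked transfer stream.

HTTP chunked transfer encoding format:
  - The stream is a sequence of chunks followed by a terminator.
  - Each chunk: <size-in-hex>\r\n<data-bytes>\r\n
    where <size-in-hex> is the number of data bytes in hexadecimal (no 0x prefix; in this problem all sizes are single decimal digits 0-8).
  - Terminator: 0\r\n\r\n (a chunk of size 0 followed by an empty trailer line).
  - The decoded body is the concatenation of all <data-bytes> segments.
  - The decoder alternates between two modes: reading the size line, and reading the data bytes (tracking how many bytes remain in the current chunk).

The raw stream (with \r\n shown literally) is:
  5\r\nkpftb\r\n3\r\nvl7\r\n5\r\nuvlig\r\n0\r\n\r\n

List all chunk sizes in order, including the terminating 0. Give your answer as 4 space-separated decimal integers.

Answer: 5 3 5 0

Derivation:
Chunk 1: stream[0..1]='5' size=0x5=5, data at stream[3..8]='kpftb' -> body[0..5], body so far='kpftb'
Chunk 2: stream[10..11]='3' size=0x3=3, data at stream[13..16]='vl7' -> body[5..8], body so far='kpftbvl7'
Chunk 3: stream[18..19]='5' size=0x5=5, data at stream[21..26]='uvlig' -> body[8..13], body so far='kpftbvl7uvlig'
Chunk 4: stream[28..29]='0' size=0 (terminator). Final body='kpftbvl7uvlig' (13 bytes)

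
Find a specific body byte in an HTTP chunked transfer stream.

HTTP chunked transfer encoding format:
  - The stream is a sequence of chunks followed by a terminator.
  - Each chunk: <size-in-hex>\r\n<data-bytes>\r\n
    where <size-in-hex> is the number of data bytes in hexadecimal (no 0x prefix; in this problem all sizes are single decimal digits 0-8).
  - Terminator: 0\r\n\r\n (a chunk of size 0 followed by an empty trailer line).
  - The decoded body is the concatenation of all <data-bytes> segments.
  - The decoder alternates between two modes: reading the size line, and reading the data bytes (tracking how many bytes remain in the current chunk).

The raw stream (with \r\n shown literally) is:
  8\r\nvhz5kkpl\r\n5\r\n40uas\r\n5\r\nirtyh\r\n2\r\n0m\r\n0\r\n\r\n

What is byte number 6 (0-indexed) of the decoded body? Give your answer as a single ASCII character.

Chunk 1: stream[0..1]='8' size=0x8=8, data at stream[3..11]='vhz5kkpl' -> body[0..8], body so far='vhz5kkpl'
Chunk 2: stream[13..14]='5' size=0x5=5, data at stream[16..21]='40uas' -> body[8..13], body so far='vhz5kkpl40uas'
Chunk 3: stream[23..24]='5' size=0x5=5, data at stream[26..31]='irtyh' -> body[13..18], body so far='vhz5kkpl40uasirtyh'
Chunk 4: stream[33..34]='2' size=0x2=2, data at stream[36..38]='0m' -> body[18..20], body so far='vhz5kkpl40uasirtyh0m'
Chunk 5: stream[40..41]='0' size=0 (terminator). Final body='vhz5kkpl40uasirtyh0m' (20 bytes)
Body byte 6 = 'p'

Answer: p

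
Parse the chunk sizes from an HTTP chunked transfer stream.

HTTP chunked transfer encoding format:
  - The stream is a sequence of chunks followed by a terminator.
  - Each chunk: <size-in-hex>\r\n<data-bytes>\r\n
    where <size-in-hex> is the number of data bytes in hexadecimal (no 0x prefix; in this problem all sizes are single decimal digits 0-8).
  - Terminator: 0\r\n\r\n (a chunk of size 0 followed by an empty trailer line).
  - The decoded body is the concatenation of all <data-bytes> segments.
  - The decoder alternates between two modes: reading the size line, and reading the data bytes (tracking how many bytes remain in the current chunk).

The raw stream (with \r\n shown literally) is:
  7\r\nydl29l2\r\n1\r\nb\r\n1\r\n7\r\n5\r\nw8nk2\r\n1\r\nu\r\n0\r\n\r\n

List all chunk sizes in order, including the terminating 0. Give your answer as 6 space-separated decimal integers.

Answer: 7 1 1 5 1 0

Derivation:
Chunk 1: stream[0..1]='7' size=0x7=7, data at stream[3..10]='ydl29l2' -> body[0..7], body so far='ydl29l2'
Chunk 2: stream[12..13]='1' size=0x1=1, data at stream[15..16]='b' -> body[7..8], body so far='ydl29l2b'
Chunk 3: stream[18..19]='1' size=0x1=1, data at stream[21..22]='7' -> body[8..9], body so far='ydl29l2b7'
Chunk 4: stream[24..25]='5' size=0x5=5, data at stream[27..32]='w8nk2' -> body[9..14], body so far='ydl29l2b7w8nk2'
Chunk 5: stream[34..35]='1' size=0x1=1, data at stream[37..38]='u' -> body[14..15], body so far='ydl29l2b7w8nk2u'
Chunk 6: stream[40..41]='0' size=0 (terminator). Final body='ydl29l2b7w8nk2u' (15 bytes)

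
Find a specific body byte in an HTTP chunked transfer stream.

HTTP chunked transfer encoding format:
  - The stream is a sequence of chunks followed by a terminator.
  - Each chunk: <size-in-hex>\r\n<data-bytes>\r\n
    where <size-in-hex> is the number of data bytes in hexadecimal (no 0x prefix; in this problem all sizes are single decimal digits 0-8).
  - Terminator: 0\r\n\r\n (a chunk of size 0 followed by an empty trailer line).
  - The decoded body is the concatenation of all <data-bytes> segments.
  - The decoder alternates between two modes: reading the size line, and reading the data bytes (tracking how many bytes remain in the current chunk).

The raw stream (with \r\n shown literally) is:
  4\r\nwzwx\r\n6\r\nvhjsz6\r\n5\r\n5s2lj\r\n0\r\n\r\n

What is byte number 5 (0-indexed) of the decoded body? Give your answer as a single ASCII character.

Chunk 1: stream[0..1]='4' size=0x4=4, data at stream[3..7]='wzwx' -> body[0..4], body so far='wzwx'
Chunk 2: stream[9..10]='6' size=0x6=6, data at stream[12..18]='vhjsz6' -> body[4..10], body so far='wzwxvhjsz6'
Chunk 3: stream[20..21]='5' size=0x5=5, data at stream[23..28]='5s2lj' -> body[10..15], body so far='wzwxvhjsz65s2lj'
Chunk 4: stream[30..31]='0' size=0 (terminator). Final body='wzwxvhjsz65s2lj' (15 bytes)
Body byte 5 = 'h'

Answer: h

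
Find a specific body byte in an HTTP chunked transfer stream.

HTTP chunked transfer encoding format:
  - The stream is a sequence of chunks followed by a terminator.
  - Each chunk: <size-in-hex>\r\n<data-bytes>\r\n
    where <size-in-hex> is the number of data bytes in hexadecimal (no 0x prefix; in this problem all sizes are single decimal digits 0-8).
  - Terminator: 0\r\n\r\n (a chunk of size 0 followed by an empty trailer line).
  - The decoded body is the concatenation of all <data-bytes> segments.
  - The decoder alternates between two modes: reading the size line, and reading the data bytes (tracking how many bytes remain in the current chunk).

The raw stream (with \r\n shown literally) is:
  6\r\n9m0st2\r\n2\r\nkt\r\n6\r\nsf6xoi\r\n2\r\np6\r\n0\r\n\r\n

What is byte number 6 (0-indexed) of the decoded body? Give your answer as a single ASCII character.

Answer: k

Derivation:
Chunk 1: stream[0..1]='6' size=0x6=6, data at stream[3..9]='9m0st2' -> body[0..6], body so far='9m0st2'
Chunk 2: stream[11..12]='2' size=0x2=2, data at stream[14..16]='kt' -> body[6..8], body so far='9m0st2kt'
Chunk 3: stream[18..19]='6' size=0x6=6, data at stream[21..27]='sf6xoi' -> body[8..14], body so far='9m0st2ktsf6xoi'
Chunk 4: stream[29..30]='2' size=0x2=2, data at stream[32..34]='p6' -> body[14..16], body so far='9m0st2ktsf6xoip6'
Chunk 5: stream[36..37]='0' size=0 (terminator). Final body='9m0st2ktsf6xoip6' (16 bytes)
Body byte 6 = 'k'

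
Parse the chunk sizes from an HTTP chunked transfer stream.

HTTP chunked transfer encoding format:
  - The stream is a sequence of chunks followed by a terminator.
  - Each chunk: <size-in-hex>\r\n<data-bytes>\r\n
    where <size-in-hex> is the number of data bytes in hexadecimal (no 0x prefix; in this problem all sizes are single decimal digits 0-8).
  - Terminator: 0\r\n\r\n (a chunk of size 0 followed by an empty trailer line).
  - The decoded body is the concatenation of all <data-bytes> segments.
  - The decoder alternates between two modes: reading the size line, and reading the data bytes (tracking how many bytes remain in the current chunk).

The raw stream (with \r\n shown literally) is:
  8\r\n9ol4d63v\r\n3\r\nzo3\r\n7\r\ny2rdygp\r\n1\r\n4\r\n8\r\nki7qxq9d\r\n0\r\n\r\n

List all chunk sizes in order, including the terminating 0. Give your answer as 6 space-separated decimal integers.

Answer: 8 3 7 1 8 0

Derivation:
Chunk 1: stream[0..1]='8' size=0x8=8, data at stream[3..11]='9ol4d63v' -> body[0..8], body so far='9ol4d63v'
Chunk 2: stream[13..14]='3' size=0x3=3, data at stream[16..19]='zo3' -> body[8..11], body so far='9ol4d63vzo3'
Chunk 3: stream[21..22]='7' size=0x7=7, data at stream[24..31]='y2rdygp' -> body[11..18], body so far='9ol4d63vzo3y2rdygp'
Chunk 4: stream[33..34]='1' size=0x1=1, data at stream[36..37]='4' -> body[18..19], body so far='9ol4d63vzo3y2rdygp4'
Chunk 5: stream[39..40]='8' size=0x8=8, data at stream[42..50]='ki7qxq9d' -> body[19..27], body so far='9ol4d63vzo3y2rdygp4ki7qxq9d'
Chunk 6: stream[52..53]='0' size=0 (terminator). Final body='9ol4d63vzo3y2rdygp4ki7qxq9d' (27 bytes)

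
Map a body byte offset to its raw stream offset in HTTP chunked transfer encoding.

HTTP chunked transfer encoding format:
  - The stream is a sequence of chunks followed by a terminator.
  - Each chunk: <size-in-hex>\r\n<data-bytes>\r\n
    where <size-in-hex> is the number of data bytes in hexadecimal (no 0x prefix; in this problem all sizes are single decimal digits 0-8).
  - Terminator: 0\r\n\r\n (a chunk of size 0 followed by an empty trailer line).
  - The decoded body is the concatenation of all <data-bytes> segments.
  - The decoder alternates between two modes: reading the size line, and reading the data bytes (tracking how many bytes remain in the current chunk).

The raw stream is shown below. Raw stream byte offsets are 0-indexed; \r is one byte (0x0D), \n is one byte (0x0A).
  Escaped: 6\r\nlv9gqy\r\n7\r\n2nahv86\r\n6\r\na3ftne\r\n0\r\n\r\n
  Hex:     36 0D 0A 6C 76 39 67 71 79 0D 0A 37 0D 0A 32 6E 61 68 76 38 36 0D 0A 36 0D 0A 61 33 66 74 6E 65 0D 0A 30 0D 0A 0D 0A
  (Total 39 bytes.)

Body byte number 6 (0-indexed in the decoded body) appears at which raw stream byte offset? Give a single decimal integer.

Chunk 1: stream[0..1]='6' size=0x6=6, data at stream[3..9]='lv9gqy' -> body[0..6], body so far='lv9gqy'
Chunk 2: stream[11..12]='7' size=0x7=7, data at stream[14..21]='2nahv86' -> body[6..13], body so far='lv9gqy2nahv86'
Chunk 3: stream[23..24]='6' size=0x6=6, data at stream[26..32]='a3ftne' -> body[13..19], body so far='lv9gqy2nahv86a3ftne'
Chunk 4: stream[34..35]='0' size=0 (terminator). Final body='lv9gqy2nahv86a3ftne' (19 bytes)
Body byte 6 at stream offset 14

Answer: 14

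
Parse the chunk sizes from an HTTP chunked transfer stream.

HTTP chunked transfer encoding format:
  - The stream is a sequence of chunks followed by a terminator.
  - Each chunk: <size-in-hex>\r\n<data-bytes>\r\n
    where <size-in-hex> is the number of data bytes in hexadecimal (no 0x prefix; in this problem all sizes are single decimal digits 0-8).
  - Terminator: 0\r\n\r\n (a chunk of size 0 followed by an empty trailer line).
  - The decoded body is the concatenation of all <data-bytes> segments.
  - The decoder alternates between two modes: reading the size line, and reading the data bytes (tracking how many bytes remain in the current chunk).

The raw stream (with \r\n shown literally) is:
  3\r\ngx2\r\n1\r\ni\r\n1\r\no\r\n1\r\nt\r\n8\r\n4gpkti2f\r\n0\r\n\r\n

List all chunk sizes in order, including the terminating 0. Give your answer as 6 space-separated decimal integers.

Chunk 1: stream[0..1]='3' size=0x3=3, data at stream[3..6]='gx2' -> body[0..3], body so far='gx2'
Chunk 2: stream[8..9]='1' size=0x1=1, data at stream[11..12]='i' -> body[3..4], body so far='gx2i'
Chunk 3: stream[14..15]='1' size=0x1=1, data at stream[17..18]='o' -> body[4..5], body so far='gx2io'
Chunk 4: stream[20..21]='1' size=0x1=1, data at stream[23..24]='t' -> body[5..6], body so far='gx2iot'
Chunk 5: stream[26..27]='8' size=0x8=8, data at stream[29..37]='4gpkti2f' -> body[6..14], body so far='gx2iot4gpkti2f'
Chunk 6: stream[39..40]='0' size=0 (terminator). Final body='gx2iot4gpkti2f' (14 bytes)

Answer: 3 1 1 1 8 0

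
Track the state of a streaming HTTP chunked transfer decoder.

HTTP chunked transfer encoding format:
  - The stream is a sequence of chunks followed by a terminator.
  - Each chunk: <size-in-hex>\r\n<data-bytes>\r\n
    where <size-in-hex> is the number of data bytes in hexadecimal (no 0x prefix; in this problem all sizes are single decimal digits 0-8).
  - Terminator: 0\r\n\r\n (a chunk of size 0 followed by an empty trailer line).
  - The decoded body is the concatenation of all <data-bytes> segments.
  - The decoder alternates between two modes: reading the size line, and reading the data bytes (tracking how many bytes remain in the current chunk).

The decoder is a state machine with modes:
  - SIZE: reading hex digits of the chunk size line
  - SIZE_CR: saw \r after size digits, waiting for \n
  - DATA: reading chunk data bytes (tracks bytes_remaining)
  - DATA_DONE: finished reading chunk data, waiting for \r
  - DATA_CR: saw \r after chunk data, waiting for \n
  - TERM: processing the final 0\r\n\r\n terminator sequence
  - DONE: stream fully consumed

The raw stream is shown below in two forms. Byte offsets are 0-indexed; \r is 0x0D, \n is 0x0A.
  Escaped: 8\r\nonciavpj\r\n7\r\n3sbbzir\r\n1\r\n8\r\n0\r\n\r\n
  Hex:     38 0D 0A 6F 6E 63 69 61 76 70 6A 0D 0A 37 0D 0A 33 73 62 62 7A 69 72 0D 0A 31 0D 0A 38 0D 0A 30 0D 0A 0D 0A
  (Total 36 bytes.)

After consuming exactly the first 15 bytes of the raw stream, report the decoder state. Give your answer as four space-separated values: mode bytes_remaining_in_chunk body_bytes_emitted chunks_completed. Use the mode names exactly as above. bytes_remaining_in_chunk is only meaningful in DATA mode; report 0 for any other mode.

Answer: SIZE_CR 0 8 1

Derivation:
Byte 0 = '8': mode=SIZE remaining=0 emitted=0 chunks_done=0
Byte 1 = 0x0D: mode=SIZE_CR remaining=0 emitted=0 chunks_done=0
Byte 2 = 0x0A: mode=DATA remaining=8 emitted=0 chunks_done=0
Byte 3 = 'o': mode=DATA remaining=7 emitted=1 chunks_done=0
Byte 4 = 'n': mode=DATA remaining=6 emitted=2 chunks_done=0
Byte 5 = 'c': mode=DATA remaining=5 emitted=3 chunks_done=0
Byte 6 = 'i': mode=DATA remaining=4 emitted=4 chunks_done=0
Byte 7 = 'a': mode=DATA remaining=3 emitted=5 chunks_done=0
Byte 8 = 'v': mode=DATA remaining=2 emitted=6 chunks_done=0
Byte 9 = 'p': mode=DATA remaining=1 emitted=7 chunks_done=0
Byte 10 = 'j': mode=DATA_DONE remaining=0 emitted=8 chunks_done=0
Byte 11 = 0x0D: mode=DATA_CR remaining=0 emitted=8 chunks_done=0
Byte 12 = 0x0A: mode=SIZE remaining=0 emitted=8 chunks_done=1
Byte 13 = '7': mode=SIZE remaining=0 emitted=8 chunks_done=1
Byte 14 = 0x0D: mode=SIZE_CR remaining=0 emitted=8 chunks_done=1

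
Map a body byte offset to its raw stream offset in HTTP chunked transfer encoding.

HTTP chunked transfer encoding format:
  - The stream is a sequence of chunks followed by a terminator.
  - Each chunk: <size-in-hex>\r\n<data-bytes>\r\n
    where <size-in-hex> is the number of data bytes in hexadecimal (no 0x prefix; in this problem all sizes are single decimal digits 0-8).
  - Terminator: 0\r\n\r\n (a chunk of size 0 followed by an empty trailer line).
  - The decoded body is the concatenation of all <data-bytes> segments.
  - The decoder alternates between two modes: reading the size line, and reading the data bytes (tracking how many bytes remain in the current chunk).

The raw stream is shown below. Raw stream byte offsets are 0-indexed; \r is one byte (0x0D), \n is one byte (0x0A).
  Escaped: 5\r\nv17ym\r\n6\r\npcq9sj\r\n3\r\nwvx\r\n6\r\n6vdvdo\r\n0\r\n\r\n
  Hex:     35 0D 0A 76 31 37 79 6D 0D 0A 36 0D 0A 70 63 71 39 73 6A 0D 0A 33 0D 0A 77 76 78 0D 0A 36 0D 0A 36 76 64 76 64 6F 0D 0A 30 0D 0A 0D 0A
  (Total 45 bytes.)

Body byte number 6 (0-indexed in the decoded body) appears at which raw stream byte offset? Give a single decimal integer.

Answer: 14

Derivation:
Chunk 1: stream[0..1]='5' size=0x5=5, data at stream[3..8]='v17ym' -> body[0..5], body so far='v17ym'
Chunk 2: stream[10..11]='6' size=0x6=6, data at stream[13..19]='pcq9sj' -> body[5..11], body so far='v17ympcq9sj'
Chunk 3: stream[21..22]='3' size=0x3=3, data at stream[24..27]='wvx' -> body[11..14], body so far='v17ympcq9sjwvx'
Chunk 4: stream[29..30]='6' size=0x6=6, data at stream[32..38]='6vdvdo' -> body[14..20], body so far='v17ympcq9sjwvx6vdvdo'
Chunk 5: stream[40..41]='0' size=0 (terminator). Final body='v17ympcq9sjwvx6vdvdo' (20 bytes)
Body byte 6 at stream offset 14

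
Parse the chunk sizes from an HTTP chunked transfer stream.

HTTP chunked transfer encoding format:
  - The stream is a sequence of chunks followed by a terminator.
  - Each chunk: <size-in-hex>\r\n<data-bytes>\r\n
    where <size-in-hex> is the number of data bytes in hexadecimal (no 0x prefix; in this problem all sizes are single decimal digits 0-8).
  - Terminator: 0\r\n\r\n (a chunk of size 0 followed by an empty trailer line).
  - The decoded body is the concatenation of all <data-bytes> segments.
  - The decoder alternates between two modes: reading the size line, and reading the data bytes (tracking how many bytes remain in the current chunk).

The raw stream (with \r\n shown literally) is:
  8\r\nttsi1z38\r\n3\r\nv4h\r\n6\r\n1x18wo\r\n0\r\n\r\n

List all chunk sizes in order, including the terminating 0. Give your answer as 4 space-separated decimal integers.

Answer: 8 3 6 0

Derivation:
Chunk 1: stream[0..1]='8' size=0x8=8, data at stream[3..11]='ttsi1z38' -> body[0..8], body so far='ttsi1z38'
Chunk 2: stream[13..14]='3' size=0x3=3, data at stream[16..19]='v4h' -> body[8..11], body so far='ttsi1z38v4h'
Chunk 3: stream[21..22]='6' size=0x6=6, data at stream[24..30]='1x18wo' -> body[11..17], body so far='ttsi1z38v4h1x18wo'
Chunk 4: stream[32..33]='0' size=0 (terminator). Final body='ttsi1z38v4h1x18wo' (17 bytes)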